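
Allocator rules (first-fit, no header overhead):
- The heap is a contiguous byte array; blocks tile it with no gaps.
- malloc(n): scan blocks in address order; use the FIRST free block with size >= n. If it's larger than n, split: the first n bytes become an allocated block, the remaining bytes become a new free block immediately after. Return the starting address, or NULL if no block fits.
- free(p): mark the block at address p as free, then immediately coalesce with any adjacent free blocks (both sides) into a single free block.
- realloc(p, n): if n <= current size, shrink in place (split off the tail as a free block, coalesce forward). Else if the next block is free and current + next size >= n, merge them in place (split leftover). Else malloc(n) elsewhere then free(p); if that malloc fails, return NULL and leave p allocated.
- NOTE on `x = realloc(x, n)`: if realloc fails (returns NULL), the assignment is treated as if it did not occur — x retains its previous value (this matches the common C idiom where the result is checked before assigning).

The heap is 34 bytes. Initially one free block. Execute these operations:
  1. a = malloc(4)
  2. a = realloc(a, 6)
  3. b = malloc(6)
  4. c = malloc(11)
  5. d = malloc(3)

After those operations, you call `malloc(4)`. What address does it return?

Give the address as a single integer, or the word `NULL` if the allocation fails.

Op 1: a = malloc(4) -> a = 0; heap: [0-3 ALLOC][4-33 FREE]
Op 2: a = realloc(a, 6) -> a = 0; heap: [0-5 ALLOC][6-33 FREE]
Op 3: b = malloc(6) -> b = 6; heap: [0-5 ALLOC][6-11 ALLOC][12-33 FREE]
Op 4: c = malloc(11) -> c = 12; heap: [0-5 ALLOC][6-11 ALLOC][12-22 ALLOC][23-33 FREE]
Op 5: d = malloc(3) -> d = 23; heap: [0-5 ALLOC][6-11 ALLOC][12-22 ALLOC][23-25 ALLOC][26-33 FREE]
malloc(4): first-fit scan over [0-5 ALLOC][6-11 ALLOC][12-22 ALLOC][23-25 ALLOC][26-33 FREE] -> 26

Answer: 26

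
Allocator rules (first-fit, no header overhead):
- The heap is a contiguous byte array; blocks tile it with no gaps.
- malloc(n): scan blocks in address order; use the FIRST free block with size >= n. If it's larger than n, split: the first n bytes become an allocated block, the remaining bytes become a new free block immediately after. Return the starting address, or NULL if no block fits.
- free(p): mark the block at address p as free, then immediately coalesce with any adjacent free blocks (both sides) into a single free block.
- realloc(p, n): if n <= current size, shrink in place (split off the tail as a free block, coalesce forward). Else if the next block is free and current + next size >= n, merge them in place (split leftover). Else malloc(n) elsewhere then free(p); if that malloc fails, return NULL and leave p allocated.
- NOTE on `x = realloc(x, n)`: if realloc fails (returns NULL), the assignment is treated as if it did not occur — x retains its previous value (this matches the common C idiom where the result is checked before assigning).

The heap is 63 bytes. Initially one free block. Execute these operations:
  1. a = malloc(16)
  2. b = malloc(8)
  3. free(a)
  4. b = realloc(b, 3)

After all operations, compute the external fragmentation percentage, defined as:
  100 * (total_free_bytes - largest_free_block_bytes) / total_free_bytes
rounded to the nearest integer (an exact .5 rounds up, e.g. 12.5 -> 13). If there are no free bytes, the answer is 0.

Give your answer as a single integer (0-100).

Op 1: a = malloc(16) -> a = 0; heap: [0-15 ALLOC][16-62 FREE]
Op 2: b = malloc(8) -> b = 16; heap: [0-15 ALLOC][16-23 ALLOC][24-62 FREE]
Op 3: free(a) -> (freed a); heap: [0-15 FREE][16-23 ALLOC][24-62 FREE]
Op 4: b = realloc(b, 3) -> b = 16; heap: [0-15 FREE][16-18 ALLOC][19-62 FREE]
Free blocks: [16 44] total_free=60 largest=44 -> 100*(60-44)/60 = 1600/60 ≈ 26.667 -> rounds to 27

Answer: 27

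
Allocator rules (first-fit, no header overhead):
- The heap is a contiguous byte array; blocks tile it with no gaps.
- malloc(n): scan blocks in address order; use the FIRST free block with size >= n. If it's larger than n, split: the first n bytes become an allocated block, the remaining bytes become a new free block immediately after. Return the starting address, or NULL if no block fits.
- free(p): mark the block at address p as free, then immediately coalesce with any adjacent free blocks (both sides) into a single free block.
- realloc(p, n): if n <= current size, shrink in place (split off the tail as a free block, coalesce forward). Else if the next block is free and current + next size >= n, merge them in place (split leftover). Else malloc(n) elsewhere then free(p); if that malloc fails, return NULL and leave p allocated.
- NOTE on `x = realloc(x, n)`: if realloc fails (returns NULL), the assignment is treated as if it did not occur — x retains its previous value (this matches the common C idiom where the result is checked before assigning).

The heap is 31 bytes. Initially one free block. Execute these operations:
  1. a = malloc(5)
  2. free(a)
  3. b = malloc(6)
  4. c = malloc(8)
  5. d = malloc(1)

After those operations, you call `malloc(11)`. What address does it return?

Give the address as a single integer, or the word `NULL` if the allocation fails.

Answer: 15

Derivation:
Op 1: a = malloc(5) -> a = 0; heap: [0-4 ALLOC][5-30 FREE]
Op 2: free(a) -> (freed a); heap: [0-30 FREE]
Op 3: b = malloc(6) -> b = 0; heap: [0-5 ALLOC][6-30 FREE]
Op 4: c = malloc(8) -> c = 6; heap: [0-5 ALLOC][6-13 ALLOC][14-30 FREE]
Op 5: d = malloc(1) -> d = 14; heap: [0-5 ALLOC][6-13 ALLOC][14-14 ALLOC][15-30 FREE]
malloc(11): first-fit scan over [0-5 ALLOC][6-13 ALLOC][14-14 ALLOC][15-30 FREE] -> 15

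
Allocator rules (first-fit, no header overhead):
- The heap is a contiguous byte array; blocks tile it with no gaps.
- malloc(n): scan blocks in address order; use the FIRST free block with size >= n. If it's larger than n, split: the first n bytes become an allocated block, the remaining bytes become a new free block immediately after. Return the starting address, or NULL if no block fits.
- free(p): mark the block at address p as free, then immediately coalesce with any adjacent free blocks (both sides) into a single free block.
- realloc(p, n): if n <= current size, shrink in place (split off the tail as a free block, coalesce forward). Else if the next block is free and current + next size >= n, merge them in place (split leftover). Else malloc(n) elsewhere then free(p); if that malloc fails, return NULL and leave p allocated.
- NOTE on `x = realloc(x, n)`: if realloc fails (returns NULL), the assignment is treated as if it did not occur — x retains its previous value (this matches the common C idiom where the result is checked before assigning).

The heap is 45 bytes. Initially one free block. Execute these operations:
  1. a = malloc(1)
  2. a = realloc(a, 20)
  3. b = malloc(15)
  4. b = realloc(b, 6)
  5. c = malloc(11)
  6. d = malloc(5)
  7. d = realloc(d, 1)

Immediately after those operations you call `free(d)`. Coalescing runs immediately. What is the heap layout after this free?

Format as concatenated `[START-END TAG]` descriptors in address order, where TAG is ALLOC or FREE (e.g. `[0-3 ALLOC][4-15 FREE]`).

Op 1: a = malloc(1) -> a = 0; heap: [0-0 ALLOC][1-44 FREE]
Op 2: a = realloc(a, 20) -> a = 0; heap: [0-19 ALLOC][20-44 FREE]
Op 3: b = malloc(15) -> b = 20; heap: [0-19 ALLOC][20-34 ALLOC][35-44 FREE]
Op 4: b = realloc(b, 6) -> b = 20; heap: [0-19 ALLOC][20-25 ALLOC][26-44 FREE]
Op 5: c = malloc(11) -> c = 26; heap: [0-19 ALLOC][20-25 ALLOC][26-36 ALLOC][37-44 FREE]
Op 6: d = malloc(5) -> d = 37; heap: [0-19 ALLOC][20-25 ALLOC][26-36 ALLOC][37-41 ALLOC][42-44 FREE]
Op 7: d = realloc(d, 1) -> d = 37; heap: [0-19 ALLOC][20-25 ALLOC][26-36 ALLOC][37-37 ALLOC][38-44 FREE]
free(d): d = 37 -> block [37-37 ALLOC]; mark free, coalesce with adjacent free neighbors -> [0-19 ALLOC][20-25 ALLOC][26-36 ALLOC][37-44 FREE]

Answer: [0-19 ALLOC][20-25 ALLOC][26-36 ALLOC][37-44 FREE]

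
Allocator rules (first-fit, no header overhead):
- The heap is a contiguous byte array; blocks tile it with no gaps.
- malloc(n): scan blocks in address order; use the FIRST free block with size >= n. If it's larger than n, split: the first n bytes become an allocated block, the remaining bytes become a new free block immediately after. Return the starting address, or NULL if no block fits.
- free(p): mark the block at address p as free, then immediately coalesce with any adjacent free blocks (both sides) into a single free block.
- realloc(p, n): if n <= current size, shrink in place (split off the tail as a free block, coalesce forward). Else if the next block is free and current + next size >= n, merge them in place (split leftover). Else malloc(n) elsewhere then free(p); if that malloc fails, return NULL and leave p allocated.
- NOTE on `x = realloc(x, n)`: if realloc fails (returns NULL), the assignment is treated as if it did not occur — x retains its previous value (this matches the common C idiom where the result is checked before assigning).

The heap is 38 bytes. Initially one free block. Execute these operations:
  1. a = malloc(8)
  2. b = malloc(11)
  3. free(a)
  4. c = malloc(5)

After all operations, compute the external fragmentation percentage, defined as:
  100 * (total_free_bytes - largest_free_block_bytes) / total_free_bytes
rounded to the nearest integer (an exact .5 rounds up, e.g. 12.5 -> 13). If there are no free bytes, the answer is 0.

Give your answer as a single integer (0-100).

Answer: 14

Derivation:
Op 1: a = malloc(8) -> a = 0; heap: [0-7 ALLOC][8-37 FREE]
Op 2: b = malloc(11) -> b = 8; heap: [0-7 ALLOC][8-18 ALLOC][19-37 FREE]
Op 3: free(a) -> (freed a); heap: [0-7 FREE][8-18 ALLOC][19-37 FREE]
Op 4: c = malloc(5) -> c = 0; heap: [0-4 ALLOC][5-7 FREE][8-18 ALLOC][19-37 FREE]
Free blocks: [3 19] total_free=22 largest=19 -> 100*(22-19)/22 = 300/22 ≈ 13.636 -> rounds to 14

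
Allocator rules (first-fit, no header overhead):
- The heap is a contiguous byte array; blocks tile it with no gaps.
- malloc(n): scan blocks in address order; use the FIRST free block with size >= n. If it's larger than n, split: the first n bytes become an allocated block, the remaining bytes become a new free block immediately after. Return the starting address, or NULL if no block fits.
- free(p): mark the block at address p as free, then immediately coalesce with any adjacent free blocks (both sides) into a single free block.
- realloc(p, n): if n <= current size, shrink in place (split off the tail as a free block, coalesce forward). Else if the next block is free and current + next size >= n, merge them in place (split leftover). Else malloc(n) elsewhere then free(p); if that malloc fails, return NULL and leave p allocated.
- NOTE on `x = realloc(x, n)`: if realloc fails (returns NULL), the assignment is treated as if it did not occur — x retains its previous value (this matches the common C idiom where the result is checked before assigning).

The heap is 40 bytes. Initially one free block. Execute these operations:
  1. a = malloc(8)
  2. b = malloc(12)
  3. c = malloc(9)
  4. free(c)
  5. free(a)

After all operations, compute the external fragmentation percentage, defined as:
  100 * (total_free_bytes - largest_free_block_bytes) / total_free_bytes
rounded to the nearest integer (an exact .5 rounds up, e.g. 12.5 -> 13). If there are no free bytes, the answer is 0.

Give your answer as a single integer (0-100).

Answer: 29

Derivation:
Op 1: a = malloc(8) -> a = 0; heap: [0-7 ALLOC][8-39 FREE]
Op 2: b = malloc(12) -> b = 8; heap: [0-7 ALLOC][8-19 ALLOC][20-39 FREE]
Op 3: c = malloc(9) -> c = 20; heap: [0-7 ALLOC][8-19 ALLOC][20-28 ALLOC][29-39 FREE]
Op 4: free(c) -> (freed c); heap: [0-7 ALLOC][8-19 ALLOC][20-39 FREE]
Op 5: free(a) -> (freed a); heap: [0-7 FREE][8-19 ALLOC][20-39 FREE]
Free blocks: [8 20] total_free=28 largest=20 -> 100*(28-20)/28 = 800/28 ≈ 28.571 -> rounds to 29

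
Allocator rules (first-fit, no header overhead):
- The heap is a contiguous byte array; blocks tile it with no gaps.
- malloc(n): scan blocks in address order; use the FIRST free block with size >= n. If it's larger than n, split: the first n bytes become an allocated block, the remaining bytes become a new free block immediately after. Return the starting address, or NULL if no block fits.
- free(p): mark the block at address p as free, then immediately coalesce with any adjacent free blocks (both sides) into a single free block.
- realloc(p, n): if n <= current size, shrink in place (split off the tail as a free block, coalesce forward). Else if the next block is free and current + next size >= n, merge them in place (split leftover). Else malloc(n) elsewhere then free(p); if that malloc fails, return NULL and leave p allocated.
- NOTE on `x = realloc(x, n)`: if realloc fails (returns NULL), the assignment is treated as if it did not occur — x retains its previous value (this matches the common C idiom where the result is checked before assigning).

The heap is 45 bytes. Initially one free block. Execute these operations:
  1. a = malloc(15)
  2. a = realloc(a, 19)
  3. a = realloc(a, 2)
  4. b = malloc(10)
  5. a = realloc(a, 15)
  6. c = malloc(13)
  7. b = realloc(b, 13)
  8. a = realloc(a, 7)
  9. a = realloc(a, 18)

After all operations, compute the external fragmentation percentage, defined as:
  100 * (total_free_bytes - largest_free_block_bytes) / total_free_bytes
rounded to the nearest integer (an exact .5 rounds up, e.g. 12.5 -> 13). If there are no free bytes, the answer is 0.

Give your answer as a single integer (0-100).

Answer: 47

Derivation:
Op 1: a = malloc(15) -> a = 0; heap: [0-14 ALLOC][15-44 FREE]
Op 2: a = realloc(a, 19) -> a = 0; heap: [0-18 ALLOC][19-44 FREE]
Op 3: a = realloc(a, 2) -> a = 0; heap: [0-1 ALLOC][2-44 FREE]
Op 4: b = malloc(10) -> b = 2; heap: [0-1 ALLOC][2-11 ALLOC][12-44 FREE]
Op 5: a = realloc(a, 15) -> a = 12; heap: [0-1 FREE][2-11 ALLOC][12-26 ALLOC][27-44 FREE]
Op 6: c = malloc(13) -> c = 27; heap: [0-1 FREE][2-11 ALLOC][12-26 ALLOC][27-39 ALLOC][40-44 FREE]
Op 7: b = realloc(b, 13) -> NULL (b unchanged); heap: [0-1 FREE][2-11 ALLOC][12-26 ALLOC][27-39 ALLOC][40-44 FREE]
Op 8: a = realloc(a, 7) -> a = 12; heap: [0-1 FREE][2-11 ALLOC][12-18 ALLOC][19-26 FREE][27-39 ALLOC][40-44 FREE]
Op 9: a = realloc(a, 18) -> NULL (a unchanged); heap: [0-1 FREE][2-11 ALLOC][12-18 ALLOC][19-26 FREE][27-39 ALLOC][40-44 FREE]
Free blocks: [2 8 5] total_free=15 largest=8 -> 100*(15-8)/15 = 700/15 ≈ 46.667 -> rounds to 47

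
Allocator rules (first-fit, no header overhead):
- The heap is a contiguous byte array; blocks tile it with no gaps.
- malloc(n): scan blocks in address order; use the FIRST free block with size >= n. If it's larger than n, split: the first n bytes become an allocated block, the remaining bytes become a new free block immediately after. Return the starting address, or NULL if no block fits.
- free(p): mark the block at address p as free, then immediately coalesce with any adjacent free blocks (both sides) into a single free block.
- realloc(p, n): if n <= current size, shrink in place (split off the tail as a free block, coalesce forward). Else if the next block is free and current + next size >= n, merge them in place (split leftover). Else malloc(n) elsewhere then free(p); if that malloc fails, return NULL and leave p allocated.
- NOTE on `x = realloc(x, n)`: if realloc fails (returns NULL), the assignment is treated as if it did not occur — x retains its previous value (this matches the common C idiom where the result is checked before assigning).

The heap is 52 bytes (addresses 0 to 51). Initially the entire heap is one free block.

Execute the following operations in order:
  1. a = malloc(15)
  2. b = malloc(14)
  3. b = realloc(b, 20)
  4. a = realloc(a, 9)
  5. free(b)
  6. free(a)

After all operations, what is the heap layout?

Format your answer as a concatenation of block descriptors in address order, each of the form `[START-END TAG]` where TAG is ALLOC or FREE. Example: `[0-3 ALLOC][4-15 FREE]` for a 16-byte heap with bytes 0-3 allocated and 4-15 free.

Answer: [0-51 FREE]

Derivation:
Op 1: a = malloc(15) -> a = 0; heap: [0-14 ALLOC][15-51 FREE]
Op 2: b = malloc(14) -> b = 15; heap: [0-14 ALLOC][15-28 ALLOC][29-51 FREE]
Op 3: b = realloc(b, 20) -> b = 15; heap: [0-14 ALLOC][15-34 ALLOC][35-51 FREE]
Op 4: a = realloc(a, 9) -> a = 0; heap: [0-8 ALLOC][9-14 FREE][15-34 ALLOC][35-51 FREE]
Op 5: free(b) -> (freed b); heap: [0-8 ALLOC][9-51 FREE]
Op 6: free(a) -> (freed a); heap: [0-51 FREE]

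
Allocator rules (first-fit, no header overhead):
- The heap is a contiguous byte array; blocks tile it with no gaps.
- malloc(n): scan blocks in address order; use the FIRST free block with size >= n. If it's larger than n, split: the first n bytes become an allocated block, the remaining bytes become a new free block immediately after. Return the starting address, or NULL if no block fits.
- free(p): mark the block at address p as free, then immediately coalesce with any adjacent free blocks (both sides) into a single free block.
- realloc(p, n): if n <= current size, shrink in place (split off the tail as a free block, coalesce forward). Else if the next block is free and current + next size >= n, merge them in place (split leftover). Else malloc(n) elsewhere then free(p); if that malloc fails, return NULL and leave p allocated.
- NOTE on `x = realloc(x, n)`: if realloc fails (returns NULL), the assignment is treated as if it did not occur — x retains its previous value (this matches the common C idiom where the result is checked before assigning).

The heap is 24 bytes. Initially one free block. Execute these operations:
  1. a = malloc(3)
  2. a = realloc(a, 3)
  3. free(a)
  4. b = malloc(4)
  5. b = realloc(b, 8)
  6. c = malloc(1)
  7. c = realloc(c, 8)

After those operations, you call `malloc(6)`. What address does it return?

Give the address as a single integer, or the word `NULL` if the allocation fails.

Op 1: a = malloc(3) -> a = 0; heap: [0-2 ALLOC][3-23 FREE]
Op 2: a = realloc(a, 3) -> a = 0; heap: [0-2 ALLOC][3-23 FREE]
Op 3: free(a) -> (freed a); heap: [0-23 FREE]
Op 4: b = malloc(4) -> b = 0; heap: [0-3 ALLOC][4-23 FREE]
Op 5: b = realloc(b, 8) -> b = 0; heap: [0-7 ALLOC][8-23 FREE]
Op 6: c = malloc(1) -> c = 8; heap: [0-7 ALLOC][8-8 ALLOC][9-23 FREE]
Op 7: c = realloc(c, 8) -> c = 8; heap: [0-7 ALLOC][8-15 ALLOC][16-23 FREE]
malloc(6): first-fit scan over [0-7 ALLOC][8-15 ALLOC][16-23 FREE] -> 16

Answer: 16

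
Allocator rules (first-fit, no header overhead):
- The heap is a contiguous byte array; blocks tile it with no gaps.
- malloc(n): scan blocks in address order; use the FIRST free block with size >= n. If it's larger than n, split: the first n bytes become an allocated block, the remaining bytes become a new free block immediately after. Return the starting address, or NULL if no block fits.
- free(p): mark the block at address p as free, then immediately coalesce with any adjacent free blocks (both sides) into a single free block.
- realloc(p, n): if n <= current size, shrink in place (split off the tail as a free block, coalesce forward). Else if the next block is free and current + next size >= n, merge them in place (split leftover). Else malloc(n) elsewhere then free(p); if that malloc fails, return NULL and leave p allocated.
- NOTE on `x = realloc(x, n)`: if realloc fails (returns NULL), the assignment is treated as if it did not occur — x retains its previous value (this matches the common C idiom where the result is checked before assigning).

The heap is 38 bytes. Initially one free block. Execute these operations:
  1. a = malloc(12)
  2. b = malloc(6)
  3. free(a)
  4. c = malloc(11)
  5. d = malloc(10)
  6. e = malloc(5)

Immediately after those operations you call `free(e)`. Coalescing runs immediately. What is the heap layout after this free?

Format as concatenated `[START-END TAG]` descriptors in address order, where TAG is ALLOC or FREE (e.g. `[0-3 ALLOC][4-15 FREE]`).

Op 1: a = malloc(12) -> a = 0; heap: [0-11 ALLOC][12-37 FREE]
Op 2: b = malloc(6) -> b = 12; heap: [0-11 ALLOC][12-17 ALLOC][18-37 FREE]
Op 3: free(a) -> (freed a); heap: [0-11 FREE][12-17 ALLOC][18-37 FREE]
Op 4: c = malloc(11) -> c = 0; heap: [0-10 ALLOC][11-11 FREE][12-17 ALLOC][18-37 FREE]
Op 5: d = malloc(10) -> d = 18; heap: [0-10 ALLOC][11-11 FREE][12-17 ALLOC][18-27 ALLOC][28-37 FREE]
Op 6: e = malloc(5) -> e = 28; heap: [0-10 ALLOC][11-11 FREE][12-17 ALLOC][18-27 ALLOC][28-32 ALLOC][33-37 FREE]
free(e): e = 28 -> block [28-32 ALLOC]; mark free, coalesce with adjacent free neighbors -> [0-10 ALLOC][11-11 FREE][12-17 ALLOC][18-27 ALLOC][28-37 FREE]

Answer: [0-10 ALLOC][11-11 FREE][12-17 ALLOC][18-27 ALLOC][28-37 FREE]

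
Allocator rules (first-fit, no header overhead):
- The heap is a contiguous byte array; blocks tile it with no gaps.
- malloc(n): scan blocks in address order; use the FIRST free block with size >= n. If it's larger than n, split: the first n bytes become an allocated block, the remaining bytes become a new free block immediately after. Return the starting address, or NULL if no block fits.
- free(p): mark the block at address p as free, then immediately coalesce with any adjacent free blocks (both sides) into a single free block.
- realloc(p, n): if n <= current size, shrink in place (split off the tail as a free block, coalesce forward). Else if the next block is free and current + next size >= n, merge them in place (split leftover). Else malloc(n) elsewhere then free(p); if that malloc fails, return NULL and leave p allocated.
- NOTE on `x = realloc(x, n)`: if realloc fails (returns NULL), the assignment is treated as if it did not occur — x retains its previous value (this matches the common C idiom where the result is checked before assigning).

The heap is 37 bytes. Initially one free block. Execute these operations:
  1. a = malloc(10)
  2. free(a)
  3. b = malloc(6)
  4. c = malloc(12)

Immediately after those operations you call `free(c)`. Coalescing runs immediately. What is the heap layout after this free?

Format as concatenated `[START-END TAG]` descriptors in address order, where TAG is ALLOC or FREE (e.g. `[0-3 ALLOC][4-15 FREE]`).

Op 1: a = malloc(10) -> a = 0; heap: [0-9 ALLOC][10-36 FREE]
Op 2: free(a) -> (freed a); heap: [0-36 FREE]
Op 3: b = malloc(6) -> b = 0; heap: [0-5 ALLOC][6-36 FREE]
Op 4: c = malloc(12) -> c = 6; heap: [0-5 ALLOC][6-17 ALLOC][18-36 FREE]
free(c): c = 6 -> block [6-17 ALLOC]; mark free, coalesce with adjacent free neighbors -> [0-5 ALLOC][6-36 FREE]

Answer: [0-5 ALLOC][6-36 FREE]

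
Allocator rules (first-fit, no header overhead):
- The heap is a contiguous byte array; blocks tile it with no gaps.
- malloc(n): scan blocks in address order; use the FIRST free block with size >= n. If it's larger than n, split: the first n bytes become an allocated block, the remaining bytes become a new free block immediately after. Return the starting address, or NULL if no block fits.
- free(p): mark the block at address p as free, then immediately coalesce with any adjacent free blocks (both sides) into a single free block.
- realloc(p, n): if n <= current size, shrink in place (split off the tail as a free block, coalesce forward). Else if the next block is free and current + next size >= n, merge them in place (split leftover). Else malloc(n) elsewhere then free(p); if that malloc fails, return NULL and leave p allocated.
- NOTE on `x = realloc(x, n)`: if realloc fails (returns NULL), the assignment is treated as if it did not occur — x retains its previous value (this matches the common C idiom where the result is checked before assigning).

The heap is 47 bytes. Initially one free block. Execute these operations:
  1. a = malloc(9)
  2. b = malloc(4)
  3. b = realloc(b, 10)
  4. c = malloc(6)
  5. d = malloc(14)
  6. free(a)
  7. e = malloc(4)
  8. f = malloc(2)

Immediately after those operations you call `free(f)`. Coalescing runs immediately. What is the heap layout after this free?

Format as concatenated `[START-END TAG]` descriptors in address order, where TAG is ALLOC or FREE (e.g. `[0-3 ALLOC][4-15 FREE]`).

Op 1: a = malloc(9) -> a = 0; heap: [0-8 ALLOC][9-46 FREE]
Op 2: b = malloc(4) -> b = 9; heap: [0-8 ALLOC][9-12 ALLOC][13-46 FREE]
Op 3: b = realloc(b, 10) -> b = 9; heap: [0-8 ALLOC][9-18 ALLOC][19-46 FREE]
Op 4: c = malloc(6) -> c = 19; heap: [0-8 ALLOC][9-18 ALLOC][19-24 ALLOC][25-46 FREE]
Op 5: d = malloc(14) -> d = 25; heap: [0-8 ALLOC][9-18 ALLOC][19-24 ALLOC][25-38 ALLOC][39-46 FREE]
Op 6: free(a) -> (freed a); heap: [0-8 FREE][9-18 ALLOC][19-24 ALLOC][25-38 ALLOC][39-46 FREE]
Op 7: e = malloc(4) -> e = 0; heap: [0-3 ALLOC][4-8 FREE][9-18 ALLOC][19-24 ALLOC][25-38 ALLOC][39-46 FREE]
Op 8: f = malloc(2) -> f = 4; heap: [0-3 ALLOC][4-5 ALLOC][6-8 FREE][9-18 ALLOC][19-24 ALLOC][25-38 ALLOC][39-46 FREE]
free(f): f = 4 -> block [4-5 ALLOC]; mark free, coalesce with adjacent free neighbors -> [0-3 ALLOC][4-8 FREE][9-18 ALLOC][19-24 ALLOC][25-38 ALLOC][39-46 FREE]

Answer: [0-3 ALLOC][4-8 FREE][9-18 ALLOC][19-24 ALLOC][25-38 ALLOC][39-46 FREE]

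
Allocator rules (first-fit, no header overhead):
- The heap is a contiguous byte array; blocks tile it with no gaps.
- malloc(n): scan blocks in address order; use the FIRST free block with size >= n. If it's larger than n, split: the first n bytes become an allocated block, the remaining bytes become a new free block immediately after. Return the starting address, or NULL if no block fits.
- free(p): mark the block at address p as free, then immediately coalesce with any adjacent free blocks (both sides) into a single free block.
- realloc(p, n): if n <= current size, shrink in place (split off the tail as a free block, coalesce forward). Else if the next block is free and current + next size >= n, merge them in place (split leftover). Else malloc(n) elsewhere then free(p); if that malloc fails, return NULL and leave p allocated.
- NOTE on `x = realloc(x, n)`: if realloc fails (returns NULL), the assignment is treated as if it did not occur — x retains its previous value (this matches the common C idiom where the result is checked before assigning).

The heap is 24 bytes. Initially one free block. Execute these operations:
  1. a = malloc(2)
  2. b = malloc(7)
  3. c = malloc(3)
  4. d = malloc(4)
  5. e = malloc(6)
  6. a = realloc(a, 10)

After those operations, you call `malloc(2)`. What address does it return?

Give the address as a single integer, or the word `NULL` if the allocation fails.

Answer: 22

Derivation:
Op 1: a = malloc(2) -> a = 0; heap: [0-1 ALLOC][2-23 FREE]
Op 2: b = malloc(7) -> b = 2; heap: [0-1 ALLOC][2-8 ALLOC][9-23 FREE]
Op 3: c = malloc(3) -> c = 9; heap: [0-1 ALLOC][2-8 ALLOC][9-11 ALLOC][12-23 FREE]
Op 4: d = malloc(4) -> d = 12; heap: [0-1 ALLOC][2-8 ALLOC][9-11 ALLOC][12-15 ALLOC][16-23 FREE]
Op 5: e = malloc(6) -> e = 16; heap: [0-1 ALLOC][2-8 ALLOC][9-11 ALLOC][12-15 ALLOC][16-21 ALLOC][22-23 FREE]
Op 6: a = realloc(a, 10) -> NULL (a unchanged); heap: [0-1 ALLOC][2-8 ALLOC][9-11 ALLOC][12-15 ALLOC][16-21 ALLOC][22-23 FREE]
malloc(2): first-fit scan over [0-1 ALLOC][2-8 ALLOC][9-11 ALLOC][12-15 ALLOC][16-21 ALLOC][22-23 FREE] -> 22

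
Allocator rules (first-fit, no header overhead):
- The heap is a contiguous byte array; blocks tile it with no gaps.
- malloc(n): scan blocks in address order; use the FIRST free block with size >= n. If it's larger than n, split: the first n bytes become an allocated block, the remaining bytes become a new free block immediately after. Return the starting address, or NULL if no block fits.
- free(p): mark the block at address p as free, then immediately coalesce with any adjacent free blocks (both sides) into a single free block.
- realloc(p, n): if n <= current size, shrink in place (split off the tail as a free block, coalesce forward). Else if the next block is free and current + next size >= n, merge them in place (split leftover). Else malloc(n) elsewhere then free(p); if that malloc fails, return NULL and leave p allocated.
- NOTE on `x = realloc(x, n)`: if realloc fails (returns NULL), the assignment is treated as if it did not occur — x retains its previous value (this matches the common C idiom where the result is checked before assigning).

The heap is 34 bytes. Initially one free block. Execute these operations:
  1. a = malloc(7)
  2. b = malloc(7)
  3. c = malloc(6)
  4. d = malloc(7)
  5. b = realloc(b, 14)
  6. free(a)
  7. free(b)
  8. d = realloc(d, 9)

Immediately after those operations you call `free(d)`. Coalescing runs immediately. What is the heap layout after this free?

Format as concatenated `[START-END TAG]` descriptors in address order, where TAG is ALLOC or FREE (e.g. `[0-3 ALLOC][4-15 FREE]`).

Op 1: a = malloc(7) -> a = 0; heap: [0-6 ALLOC][7-33 FREE]
Op 2: b = malloc(7) -> b = 7; heap: [0-6 ALLOC][7-13 ALLOC][14-33 FREE]
Op 3: c = malloc(6) -> c = 14; heap: [0-6 ALLOC][7-13 ALLOC][14-19 ALLOC][20-33 FREE]
Op 4: d = malloc(7) -> d = 20; heap: [0-6 ALLOC][7-13 ALLOC][14-19 ALLOC][20-26 ALLOC][27-33 FREE]
Op 5: b = realloc(b, 14) -> NULL (b unchanged); heap: [0-6 ALLOC][7-13 ALLOC][14-19 ALLOC][20-26 ALLOC][27-33 FREE]
Op 6: free(a) -> (freed a); heap: [0-6 FREE][7-13 ALLOC][14-19 ALLOC][20-26 ALLOC][27-33 FREE]
Op 7: free(b) -> (freed b); heap: [0-13 FREE][14-19 ALLOC][20-26 ALLOC][27-33 FREE]
Op 8: d = realloc(d, 9) -> d = 20; heap: [0-13 FREE][14-19 ALLOC][20-28 ALLOC][29-33 FREE]
free(d): d = 20 -> block [20-28 ALLOC]; mark free, coalesce with adjacent free neighbors -> [0-13 FREE][14-19 ALLOC][20-33 FREE]

Answer: [0-13 FREE][14-19 ALLOC][20-33 FREE]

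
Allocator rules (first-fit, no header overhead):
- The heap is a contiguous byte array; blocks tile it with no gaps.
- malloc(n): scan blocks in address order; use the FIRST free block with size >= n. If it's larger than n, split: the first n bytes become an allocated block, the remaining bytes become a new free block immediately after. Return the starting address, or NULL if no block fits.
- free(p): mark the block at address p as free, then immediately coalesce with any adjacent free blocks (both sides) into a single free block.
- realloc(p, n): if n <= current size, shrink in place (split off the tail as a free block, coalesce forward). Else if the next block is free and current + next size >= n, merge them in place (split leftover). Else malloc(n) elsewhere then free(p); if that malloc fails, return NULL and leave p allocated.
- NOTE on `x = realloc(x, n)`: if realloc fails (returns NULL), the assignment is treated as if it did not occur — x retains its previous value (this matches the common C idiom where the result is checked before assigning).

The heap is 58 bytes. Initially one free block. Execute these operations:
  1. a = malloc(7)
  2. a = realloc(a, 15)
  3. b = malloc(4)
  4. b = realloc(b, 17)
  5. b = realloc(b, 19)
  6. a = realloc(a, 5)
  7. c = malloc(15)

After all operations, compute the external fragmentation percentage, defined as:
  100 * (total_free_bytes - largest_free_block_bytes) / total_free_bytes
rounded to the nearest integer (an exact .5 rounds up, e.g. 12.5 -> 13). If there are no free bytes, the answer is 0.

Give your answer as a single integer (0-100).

Op 1: a = malloc(7) -> a = 0; heap: [0-6 ALLOC][7-57 FREE]
Op 2: a = realloc(a, 15) -> a = 0; heap: [0-14 ALLOC][15-57 FREE]
Op 3: b = malloc(4) -> b = 15; heap: [0-14 ALLOC][15-18 ALLOC][19-57 FREE]
Op 4: b = realloc(b, 17) -> b = 15; heap: [0-14 ALLOC][15-31 ALLOC][32-57 FREE]
Op 5: b = realloc(b, 19) -> b = 15; heap: [0-14 ALLOC][15-33 ALLOC][34-57 FREE]
Op 6: a = realloc(a, 5) -> a = 0; heap: [0-4 ALLOC][5-14 FREE][15-33 ALLOC][34-57 FREE]
Op 7: c = malloc(15) -> c = 34; heap: [0-4 ALLOC][5-14 FREE][15-33 ALLOC][34-48 ALLOC][49-57 FREE]
Free blocks: [10 9] total_free=19 largest=10 -> 100*(19-10)/19 = 900/19 ≈ 47.368 -> rounds to 47

Answer: 47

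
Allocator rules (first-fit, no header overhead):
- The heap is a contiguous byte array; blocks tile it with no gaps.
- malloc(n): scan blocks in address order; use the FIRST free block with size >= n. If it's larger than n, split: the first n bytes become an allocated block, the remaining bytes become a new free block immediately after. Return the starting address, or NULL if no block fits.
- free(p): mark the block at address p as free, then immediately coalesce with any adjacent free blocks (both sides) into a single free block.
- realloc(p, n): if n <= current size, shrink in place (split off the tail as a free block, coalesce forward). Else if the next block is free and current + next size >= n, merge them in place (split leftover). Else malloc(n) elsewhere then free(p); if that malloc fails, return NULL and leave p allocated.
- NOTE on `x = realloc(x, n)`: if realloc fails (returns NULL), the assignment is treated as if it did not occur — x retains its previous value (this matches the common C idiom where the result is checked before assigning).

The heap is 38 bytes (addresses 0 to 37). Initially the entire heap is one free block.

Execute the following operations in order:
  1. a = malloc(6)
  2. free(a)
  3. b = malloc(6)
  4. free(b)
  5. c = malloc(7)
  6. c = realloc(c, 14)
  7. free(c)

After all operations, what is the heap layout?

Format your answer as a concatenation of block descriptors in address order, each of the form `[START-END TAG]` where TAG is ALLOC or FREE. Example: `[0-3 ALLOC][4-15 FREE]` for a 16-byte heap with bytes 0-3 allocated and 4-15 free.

Op 1: a = malloc(6) -> a = 0; heap: [0-5 ALLOC][6-37 FREE]
Op 2: free(a) -> (freed a); heap: [0-37 FREE]
Op 3: b = malloc(6) -> b = 0; heap: [0-5 ALLOC][6-37 FREE]
Op 4: free(b) -> (freed b); heap: [0-37 FREE]
Op 5: c = malloc(7) -> c = 0; heap: [0-6 ALLOC][7-37 FREE]
Op 6: c = realloc(c, 14) -> c = 0; heap: [0-13 ALLOC][14-37 FREE]
Op 7: free(c) -> (freed c); heap: [0-37 FREE]

Answer: [0-37 FREE]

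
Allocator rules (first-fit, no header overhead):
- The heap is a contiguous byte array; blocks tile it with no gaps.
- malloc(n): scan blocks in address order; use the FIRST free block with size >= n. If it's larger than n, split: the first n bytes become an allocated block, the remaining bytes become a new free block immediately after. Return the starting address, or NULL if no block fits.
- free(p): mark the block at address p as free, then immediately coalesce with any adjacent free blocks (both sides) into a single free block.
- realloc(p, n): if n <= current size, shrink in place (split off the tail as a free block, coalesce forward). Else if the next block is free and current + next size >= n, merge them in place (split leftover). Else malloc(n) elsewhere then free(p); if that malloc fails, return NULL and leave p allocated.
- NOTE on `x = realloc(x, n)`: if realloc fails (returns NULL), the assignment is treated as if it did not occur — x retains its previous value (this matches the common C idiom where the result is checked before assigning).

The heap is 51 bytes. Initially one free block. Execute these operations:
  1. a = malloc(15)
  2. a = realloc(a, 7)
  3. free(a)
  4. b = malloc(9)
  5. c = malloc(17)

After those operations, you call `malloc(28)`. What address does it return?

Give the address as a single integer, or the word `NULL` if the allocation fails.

Op 1: a = malloc(15) -> a = 0; heap: [0-14 ALLOC][15-50 FREE]
Op 2: a = realloc(a, 7) -> a = 0; heap: [0-6 ALLOC][7-50 FREE]
Op 3: free(a) -> (freed a); heap: [0-50 FREE]
Op 4: b = malloc(9) -> b = 0; heap: [0-8 ALLOC][9-50 FREE]
Op 5: c = malloc(17) -> c = 9; heap: [0-8 ALLOC][9-25 ALLOC][26-50 FREE]
malloc(28): first-fit scan over [0-8 ALLOC][9-25 ALLOC][26-50 FREE] -> NULL

Answer: NULL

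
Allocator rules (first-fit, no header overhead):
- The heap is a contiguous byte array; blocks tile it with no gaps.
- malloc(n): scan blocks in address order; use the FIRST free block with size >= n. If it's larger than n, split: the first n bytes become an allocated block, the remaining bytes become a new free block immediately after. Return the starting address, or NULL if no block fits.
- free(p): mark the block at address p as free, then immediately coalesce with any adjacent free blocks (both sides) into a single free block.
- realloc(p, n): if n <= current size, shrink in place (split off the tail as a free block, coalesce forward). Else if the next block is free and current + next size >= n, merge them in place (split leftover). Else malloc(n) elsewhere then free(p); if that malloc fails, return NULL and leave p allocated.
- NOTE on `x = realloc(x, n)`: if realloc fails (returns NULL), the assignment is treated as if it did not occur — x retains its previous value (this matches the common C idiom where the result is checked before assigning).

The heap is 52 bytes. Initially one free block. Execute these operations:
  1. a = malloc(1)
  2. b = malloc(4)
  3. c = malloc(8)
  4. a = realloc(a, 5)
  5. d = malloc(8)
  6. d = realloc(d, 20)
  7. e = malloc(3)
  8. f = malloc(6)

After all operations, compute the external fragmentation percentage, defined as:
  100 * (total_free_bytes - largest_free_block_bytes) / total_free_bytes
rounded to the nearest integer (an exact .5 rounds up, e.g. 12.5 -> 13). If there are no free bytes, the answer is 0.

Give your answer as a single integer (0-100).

Op 1: a = malloc(1) -> a = 0; heap: [0-0 ALLOC][1-51 FREE]
Op 2: b = malloc(4) -> b = 1; heap: [0-0 ALLOC][1-4 ALLOC][5-51 FREE]
Op 3: c = malloc(8) -> c = 5; heap: [0-0 ALLOC][1-4 ALLOC][5-12 ALLOC][13-51 FREE]
Op 4: a = realloc(a, 5) -> a = 13; heap: [0-0 FREE][1-4 ALLOC][5-12 ALLOC][13-17 ALLOC][18-51 FREE]
Op 5: d = malloc(8) -> d = 18; heap: [0-0 FREE][1-4 ALLOC][5-12 ALLOC][13-17 ALLOC][18-25 ALLOC][26-51 FREE]
Op 6: d = realloc(d, 20) -> d = 18; heap: [0-0 FREE][1-4 ALLOC][5-12 ALLOC][13-17 ALLOC][18-37 ALLOC][38-51 FREE]
Op 7: e = malloc(3) -> e = 38; heap: [0-0 FREE][1-4 ALLOC][5-12 ALLOC][13-17 ALLOC][18-37 ALLOC][38-40 ALLOC][41-51 FREE]
Op 8: f = malloc(6) -> f = 41; heap: [0-0 FREE][1-4 ALLOC][5-12 ALLOC][13-17 ALLOC][18-37 ALLOC][38-40 ALLOC][41-46 ALLOC][47-51 FREE]
Free blocks: [1 5] total_free=6 largest=5 -> 100*(6-5)/6 = 100/6 ≈ 16.667 -> rounds to 17

Answer: 17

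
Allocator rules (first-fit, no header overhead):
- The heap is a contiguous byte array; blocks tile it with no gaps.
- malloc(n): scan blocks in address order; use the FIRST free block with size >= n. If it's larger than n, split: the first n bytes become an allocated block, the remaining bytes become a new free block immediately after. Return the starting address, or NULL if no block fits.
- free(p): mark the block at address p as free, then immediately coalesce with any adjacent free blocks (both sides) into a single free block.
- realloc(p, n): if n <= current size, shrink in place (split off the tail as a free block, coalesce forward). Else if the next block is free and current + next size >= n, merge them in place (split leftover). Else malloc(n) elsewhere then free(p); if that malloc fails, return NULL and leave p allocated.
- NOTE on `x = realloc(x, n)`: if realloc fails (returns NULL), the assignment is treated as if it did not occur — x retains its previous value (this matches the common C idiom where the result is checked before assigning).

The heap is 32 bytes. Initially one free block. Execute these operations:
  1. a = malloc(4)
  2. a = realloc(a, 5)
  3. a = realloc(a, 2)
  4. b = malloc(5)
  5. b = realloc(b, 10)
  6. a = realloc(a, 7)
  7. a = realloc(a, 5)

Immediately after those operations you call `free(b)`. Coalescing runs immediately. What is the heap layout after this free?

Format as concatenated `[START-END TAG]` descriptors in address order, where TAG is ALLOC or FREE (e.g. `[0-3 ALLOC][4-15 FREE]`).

Answer: [0-11 FREE][12-16 ALLOC][17-31 FREE]

Derivation:
Op 1: a = malloc(4) -> a = 0; heap: [0-3 ALLOC][4-31 FREE]
Op 2: a = realloc(a, 5) -> a = 0; heap: [0-4 ALLOC][5-31 FREE]
Op 3: a = realloc(a, 2) -> a = 0; heap: [0-1 ALLOC][2-31 FREE]
Op 4: b = malloc(5) -> b = 2; heap: [0-1 ALLOC][2-6 ALLOC][7-31 FREE]
Op 5: b = realloc(b, 10) -> b = 2; heap: [0-1 ALLOC][2-11 ALLOC][12-31 FREE]
Op 6: a = realloc(a, 7) -> a = 12; heap: [0-1 FREE][2-11 ALLOC][12-18 ALLOC][19-31 FREE]
Op 7: a = realloc(a, 5) -> a = 12; heap: [0-1 FREE][2-11 ALLOC][12-16 ALLOC][17-31 FREE]
free(b): b = 2 -> block [2-11 ALLOC]; mark free, coalesce with adjacent free neighbors -> [0-11 FREE][12-16 ALLOC][17-31 FREE]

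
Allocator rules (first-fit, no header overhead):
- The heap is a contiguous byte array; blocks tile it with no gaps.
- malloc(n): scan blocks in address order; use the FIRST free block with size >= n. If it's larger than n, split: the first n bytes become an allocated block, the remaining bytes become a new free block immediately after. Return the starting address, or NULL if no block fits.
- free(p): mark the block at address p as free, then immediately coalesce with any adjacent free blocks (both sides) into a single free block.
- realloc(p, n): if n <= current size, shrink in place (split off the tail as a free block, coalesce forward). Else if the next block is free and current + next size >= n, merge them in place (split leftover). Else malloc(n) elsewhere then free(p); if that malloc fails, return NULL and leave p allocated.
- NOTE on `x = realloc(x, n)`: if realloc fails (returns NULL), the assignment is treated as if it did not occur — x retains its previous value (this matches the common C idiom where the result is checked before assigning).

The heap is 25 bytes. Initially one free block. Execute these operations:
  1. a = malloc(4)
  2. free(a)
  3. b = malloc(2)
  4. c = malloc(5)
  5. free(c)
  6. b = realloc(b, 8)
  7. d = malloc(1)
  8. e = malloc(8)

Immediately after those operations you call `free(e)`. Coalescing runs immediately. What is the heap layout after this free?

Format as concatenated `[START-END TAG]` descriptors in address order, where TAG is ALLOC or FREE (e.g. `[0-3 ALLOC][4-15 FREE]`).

Op 1: a = malloc(4) -> a = 0; heap: [0-3 ALLOC][4-24 FREE]
Op 2: free(a) -> (freed a); heap: [0-24 FREE]
Op 3: b = malloc(2) -> b = 0; heap: [0-1 ALLOC][2-24 FREE]
Op 4: c = malloc(5) -> c = 2; heap: [0-1 ALLOC][2-6 ALLOC][7-24 FREE]
Op 5: free(c) -> (freed c); heap: [0-1 ALLOC][2-24 FREE]
Op 6: b = realloc(b, 8) -> b = 0; heap: [0-7 ALLOC][8-24 FREE]
Op 7: d = malloc(1) -> d = 8; heap: [0-7 ALLOC][8-8 ALLOC][9-24 FREE]
Op 8: e = malloc(8) -> e = 9; heap: [0-7 ALLOC][8-8 ALLOC][9-16 ALLOC][17-24 FREE]
free(e): e = 9 -> block [9-16 ALLOC]; mark free, coalesce with adjacent free neighbors -> [0-7 ALLOC][8-8 ALLOC][9-24 FREE]

Answer: [0-7 ALLOC][8-8 ALLOC][9-24 FREE]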